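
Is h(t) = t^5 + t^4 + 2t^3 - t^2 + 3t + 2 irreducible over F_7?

Yes

Check for roots in F_7: h(0) = 2; h(1) = 1; h(2) = 5; h(3) = 2; h(4) = 6; h(5) = 2; h(6) = 3.
No roots, so no linear factors.
Degree-2 irreducible divisors: test the 21 monic irreducibles of degree 2 over GF(7).
None of them divide h (all give nonzero remainder).
No irreducible factor of degree ≤ 2 exists, so h is irreducible over GF(7).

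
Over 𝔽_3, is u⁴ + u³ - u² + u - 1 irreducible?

Write h(u) = u⁴ + u³ - u² + u - 1.
Check for roots in 𝔽_3: h(0) = 2; h(1) = 1; h(2) = 0 → root.
h(2) = 0, so (u − 2) divides h(u); h is reducible.

No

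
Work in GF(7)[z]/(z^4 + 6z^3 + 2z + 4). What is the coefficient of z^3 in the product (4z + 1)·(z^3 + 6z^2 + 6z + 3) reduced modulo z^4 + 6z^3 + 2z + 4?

1

Multiply in GF(7)[z]: (4z + 1)·(z^3 + 6z^2 + 6z + 3) = 4z^4 + 4z^3 + 2z^2 + 4z + 3.
Reduce using z^4 ≡ z^3 + 5z + 3 (mod z^4 + 6z^3 + 2z + 4).
Reduced: z^3 + 2z^2 + 3z + 1.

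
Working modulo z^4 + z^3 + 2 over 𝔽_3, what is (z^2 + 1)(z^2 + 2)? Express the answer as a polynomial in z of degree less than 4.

Multiply in 𝔽_3[z]: (z^2 + 1)·(z^2 + 2) = z^4 + 2.
Reduce using z^4 ≡ 2z^3 + 1 (mod z^4 + z^3 + 2).
Reduced: 2z^3.

2z^3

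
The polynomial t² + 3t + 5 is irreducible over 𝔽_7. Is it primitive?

Yes

Write f(t) = t² + 3t + 5.
|GF(7^2)^×| = 7^2 − 1 = 48. Prime factorization: 48 = 2^4·3.
f is primitive ⇔ t has order 48 in GF(7)[t]/(f), i.e. t^(48/q) ≠ 1 for each prime q | 48.
t^(24) mod f = 6.
t^(16) mod f = 4.
None equal 1, so t has full order 48; f is primitive.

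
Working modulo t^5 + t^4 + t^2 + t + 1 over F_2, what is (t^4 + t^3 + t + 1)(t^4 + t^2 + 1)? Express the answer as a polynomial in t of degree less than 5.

t^4 + 1

Multiply in F_2[t]: (t^4 + t^3 + t + 1)·(t^4 + t^2 + 1) = t^8 + t^7 + t^6 + t^2 + t + 1.
Reduce using t^5 ≡ t^4 + t^2 + t + 1 (mod t^5 + t^4 + t^2 + t + 1).
Reduced: t^4 + 1.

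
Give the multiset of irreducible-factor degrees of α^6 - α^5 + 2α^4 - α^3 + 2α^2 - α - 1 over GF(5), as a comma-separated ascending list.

1, 2, 3

Write h(α) = α^6 - α^5 + 2α^4 - α^3 + 2α^2 - α - 1.
Roots in GF(5): h(0) = 4; h(1) = 1; h(2) = 1; h(3) = 0 → root; h(4) = 2.
Linear factors from roots: (α + 2).
Complete factorization: h(α) = (α + 2)·(α^2 + α + 2)·(α^3 + α^2 + 1).
Factor degrees with multiplicity: 1 + 2 + 3 = 6.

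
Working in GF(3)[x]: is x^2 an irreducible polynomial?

No

Write m(x) = x^2.
Check for roots in GF(3): m(0) = 0 → root; m(1) = 1; m(2) = 1.
m(0) = 0, so (x) divides m(x); m is reducible.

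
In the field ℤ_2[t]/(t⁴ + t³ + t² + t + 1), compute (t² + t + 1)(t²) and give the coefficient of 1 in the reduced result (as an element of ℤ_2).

Multiply in ℤ_2[t]: (t² + t + 1)·(t²) = t⁴ + t³ + t².
Reduce using t⁴ ≡ t³ + t² + t + 1 (mod t⁴ + t³ + t² + t + 1).
Reduced: t + 1.

1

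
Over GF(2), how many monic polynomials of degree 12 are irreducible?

335

The number of monic irreducibles of degree 12 over GF(2) is (1/12)·Σ_{d∣12} μ(12/d) 2^d.
Divisors of 12: 1, 2, 3, 4, 6, 12; μ(12/d) for each: 0, 1, 0, -1, -1, 1.
Σ = 2^2 − 2^4 − 2^6 + 2^12 = 4020.
N = 4020/12 = 335.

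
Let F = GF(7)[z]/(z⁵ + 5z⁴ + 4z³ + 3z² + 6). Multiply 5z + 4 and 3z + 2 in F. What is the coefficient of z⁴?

Multiply in GF(7)[z]: (5z + 4)·(3z + 2) = z² + z + 1.
Reduced: z² + z + 1.

0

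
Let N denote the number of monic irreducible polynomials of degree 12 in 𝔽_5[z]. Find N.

Gauss's count: N_{5}(12) = (1/12) Σ_{d|12} μ(12/d)·5^d.
Divisors of 12: 1, 2, 3, 4, 6, 12; μ(12/d) for each: 0, 1, 0, -1, -1, 1.
Σ = 5^2 − 5^4 − 5^6 + 5^12 = 244124400.
N = 244124400/12 = 20343700.

20343700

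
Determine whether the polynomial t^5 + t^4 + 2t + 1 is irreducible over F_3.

Write m(t) = t^5 + t^4 + 2t + 1.
Check for roots in F_3: m(0) = 1; m(1) = 2; m(2) = 2.
No roots, so no linear factors.
Monic irreducibles of degree 2 over GF(3): t^2 + 1, t^2 + t + 2, t^2 + 2t + 2.
None of them divide m (all give nonzero remainder).
No irreducible factor of degree ≤ 2 exists, so m is irreducible over GF(3).

Yes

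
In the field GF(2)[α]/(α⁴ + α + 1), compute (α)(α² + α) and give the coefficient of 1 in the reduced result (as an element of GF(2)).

Multiply in GF(2)[α]: (α)·(α² + α) = α³ + α².
Reduced: α³ + α².

0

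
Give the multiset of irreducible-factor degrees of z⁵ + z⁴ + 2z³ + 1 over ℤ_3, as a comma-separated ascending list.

Write g(z) = z⁵ + z⁴ + 2z³ + 1.
Roots in ℤ_3: g(0) = 1; g(1) = 2; g(2) = 2.
Complete factorization: g(z) = (z⁵ + z⁴ + 2z³ + 1).
Factor degrees with multiplicity: 5 = 5.

5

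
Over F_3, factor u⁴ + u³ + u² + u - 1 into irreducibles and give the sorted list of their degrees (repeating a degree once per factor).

Write f(u) = u⁴ + u³ + u² + u - 1.
Roots in F_3: f(0) = 2; f(1) = 0 → root; f(2) = 2.
Linear factors from roots: (u - 1).
Complete factorization: f(u) = (u - 1)·(u³ - u² + 1).
Factor degrees with multiplicity: 1 + 3 = 4.

1, 3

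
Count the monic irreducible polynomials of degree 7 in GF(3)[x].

x^(3^7) − x is the product of all monic irreducibles of degree dividing 7; Möbius inversion gives N = (1/7) Σ μ(7/d)·3^d.
Divisors of 7: 1, 7; μ(7/d) for each: -1, 1.
Σ = − 3^1 + 3^7 = 2184.
N = 2184/7 = 312.

312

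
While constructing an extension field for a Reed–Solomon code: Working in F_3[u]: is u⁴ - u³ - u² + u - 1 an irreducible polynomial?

Write h(u) = u⁴ - u³ - u² + u - 1.
Check for roots in F_3: h(0) = 2; h(1) = 2; h(2) = 2.
No roots, so no linear factors.
Monic irreducibles of degree 2 over GF(3): u² + 1, u² + u - 1, u² - u - 1.
None of them divide h (all give nonzero remainder).
No irreducible factor of degree ≤ 2 exists, so h is irreducible over GF(3).

Yes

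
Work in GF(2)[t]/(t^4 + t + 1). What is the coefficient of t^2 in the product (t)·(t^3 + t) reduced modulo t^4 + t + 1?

Multiply in GF(2)[t]: (t)·(t^3 + t) = t^4 + t^2.
Reduce using t^4 ≡ t + 1 (mod t^4 + t + 1).
Reduced: t^2 + t + 1.

1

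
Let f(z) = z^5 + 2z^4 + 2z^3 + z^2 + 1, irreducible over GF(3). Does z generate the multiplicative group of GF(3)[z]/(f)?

Yes

|GF(3^5)^×| = 3^5 − 1 = 242. Prime factorization: 242 = 2·11^2.
f is primitive ⇔ z has order 242 in GF(3)[z]/(f), i.e. z^(242/q) ≠ 1 for each prime q | 242.
z^(121) mod f = 2.
z^(22) mod f = z^4 + z^3 + z^2 + 1.
None equal 1, so z has full order 242; f is primitive.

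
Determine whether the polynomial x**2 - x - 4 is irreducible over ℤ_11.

Yes

Write P(x) = x**2 - x - 4.
Check each element of ℤ_11 for a root: P(0)=7, P(1)=7, P(2)=9, P(3)=2, P(4)=8, P(5)=5, P(6)=4, P(7)=5, P(8)=8, P(9)=2, P(10)=9.
No roots. A degree-2 polynomial over a field with no linear factor is irreducible.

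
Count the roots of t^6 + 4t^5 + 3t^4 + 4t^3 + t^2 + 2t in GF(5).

4

Write f(t) = t^6 + 4t^5 + 3t^4 + 4t^3 + t^2 + 2t.
Evaluate at each of the 5 elements of GF(5):
f(0) = 0 → root; f(1) = 0 → root; f(2) = 0 → root; f(3) = 2; f(4) = 0 → root.
Roots: {0, 1, 2, 4}.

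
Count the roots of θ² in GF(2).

Write P(θ) = θ².
Evaluate at each of the 2 elements of GF(2):
P(0) = 0 → root; P(1) = 1.
Roots: {0}.

1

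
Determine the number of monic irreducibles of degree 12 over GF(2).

The number of monic irreducibles of degree 12 over GF(2) is (1/12)·Σ_{d∣12} μ(12/d) 2^d.
Divisors of 12: 1, 2, 3, 4, 6, 12; μ(12/d) for each: 0, 1, 0, -1, -1, 1.
Σ = 2^2 − 2^4 − 2^6 + 2^12 = 4020.
N = 4020/12 = 335.

335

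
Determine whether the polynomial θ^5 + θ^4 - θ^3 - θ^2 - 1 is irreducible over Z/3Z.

Write h(θ) = θ^5 + θ^4 - θ^3 - θ^2 - 1.
Check for roots in Z/3Z: h(0) = 2; h(1) = 2; h(2) = 2.
No roots, so no linear factors.
Monic irreducibles of degree 2 over GF(3): θ^2 + 1, θ^2 + θ - 1, θ^2 - θ - 1.
None of them divide h (all give nonzero remainder).
No irreducible factor of degree ≤ 2 exists, so h is irreducible over GF(3).

Yes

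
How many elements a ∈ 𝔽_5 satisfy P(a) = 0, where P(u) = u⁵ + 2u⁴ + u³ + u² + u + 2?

1

Evaluate at each of the 5 elements of 𝔽_5:
P(0) = 2; P(1) = 3; P(2) = 0 → root; P(3) = 1; P(4) = 2.
Roots: {2}.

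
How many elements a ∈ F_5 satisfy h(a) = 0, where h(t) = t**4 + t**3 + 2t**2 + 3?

Evaluate at each of the 5 elements of F_5:
h(0) = 3; h(1) = 2; h(2) = 0 → root; h(3) = 4; h(4) = 0 → root.
Roots: {2, 4}.

2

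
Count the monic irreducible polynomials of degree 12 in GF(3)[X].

By the necklace-counting formula, N_3(12) = (1/12) Σ_{d|12} μ(12/d)·3^d.
Divisors of 12: 1, 2, 3, 4, 6, 12; μ(12/d) for each: 0, 1, 0, -1, -1, 1.
Σ = 3^2 − 3^4 − 3^6 + 3^12 = 530640.
N = 530640/12 = 44220.

44220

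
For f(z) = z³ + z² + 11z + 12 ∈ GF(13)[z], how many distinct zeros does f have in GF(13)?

3

Evaluate at each of the 13 elements of GF(13):
f(0) = 12; f(1) = 12; f(2) = 7; f(3) = 3; f(4) = 6; f(5) = 9; f(6) = 5; f(7) = 0 → root; f(8) = 0 → root; f(9) = 11; f(10) = 0 → root; f(11) = 12; f(12) = 1.
Roots: {7, 8, 10}.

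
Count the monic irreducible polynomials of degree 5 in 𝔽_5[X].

x^(5^5) − x is the product of all monic irreducibles of degree dividing 5; Möbius inversion gives N = (1/5) Σ μ(5/d)·5^d.
Divisors of 5: 1, 5; μ(5/d) for each: -1, 1.
Σ = − 5^1 + 5^5 = 3120.
N = 3120/5 = 624.

624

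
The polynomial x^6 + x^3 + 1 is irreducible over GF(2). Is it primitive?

No

Write f(x) = x^6 + x^3 + 1.
|GF(2^6)^×| = 2^6 − 1 = 63. Prime factorization: 63 = 3^2·7.
f is primitive ⇔ x has order 63 in GF(2)[x]/(f), i.e. x^(63/q) ≠ 1 for each prime q | 63.
x^(21) mod f = x^3.
x^(9) mod f = 1
Since x^(9) = 1, the order of x divides 9 < 63; not primitive.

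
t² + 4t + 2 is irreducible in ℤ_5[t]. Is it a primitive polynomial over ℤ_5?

Yes

Write f(t) = t² + 4t + 2.
|GF(5^2)^×| = 5^2 − 1 = 24. Prime factorization: 24 = 2^3·3.
f is primitive ⇔ t has order 24 in GF(5)[t]/(f), i.e. t^(24/q) ≠ 1 for each prime q | 24.
t^(12) mod f = 4.
t^(8) mod f = 2t + 1.
None equal 1, so t has full order 24; f is primitive.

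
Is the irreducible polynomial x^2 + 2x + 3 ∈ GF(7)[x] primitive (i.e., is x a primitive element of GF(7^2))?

Yes

Write f(x) = x^2 + 2x + 3.
|GF(7^2)^×| = 7^2 − 1 = 48. Prime factorization: 48 = 2^4·3.
f is primitive ⇔ x has order 48 in GF(7)[x]/(f), i.e. x^(48/q) ≠ 1 for each prime q | 48.
x^(24) mod f = 6.
x^(16) mod f = 2.
None equal 1, so x has full order 48; f is primitive.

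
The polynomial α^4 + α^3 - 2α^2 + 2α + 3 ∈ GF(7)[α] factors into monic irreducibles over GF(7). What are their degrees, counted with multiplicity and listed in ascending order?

4

Write f(α) = α^4 + α^3 - 2α^2 + 2α + 3.
Complete factorization: f(α) = (α^4 + α^3 - 2α^2 + 2α + 3).
Factor degrees with multiplicity: 4 = 4.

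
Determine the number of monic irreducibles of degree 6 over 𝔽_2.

9

The number of monic irreducibles of degree 6 over GF(2) is (1/6)·Σ_{d∣6} μ(6/d) 2^d.
Divisors of 6: 1, 2, 3, 6; μ(6/d) for each: 1, -1, -1, 1.
Σ = 2^1 − 2^2 − 2^3 + 2^6 = 54.
N = 54/6 = 9.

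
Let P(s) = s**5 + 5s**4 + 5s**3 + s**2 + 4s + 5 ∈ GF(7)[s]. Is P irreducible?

No

Check for roots in GF(7): P(0) = 5; P(1) = 0 → root; P(2) = 1; P(3) = 4; P(4) = 1; P(5) = 2; P(6) = 1.
P(1) = 0, so (s − 1) divides P(s); P is reducible.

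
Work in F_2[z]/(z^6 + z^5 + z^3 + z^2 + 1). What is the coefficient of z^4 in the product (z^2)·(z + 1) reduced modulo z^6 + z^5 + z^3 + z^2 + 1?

Multiply in F_2[z]: (z^2)·(z + 1) = z^3 + z^2.
Reduced: z^3 + z^2.

0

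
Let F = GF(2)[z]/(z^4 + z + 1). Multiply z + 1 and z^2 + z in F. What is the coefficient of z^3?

1

Multiply in GF(2)[z]: (z + 1)·(z^2 + z) = z^3 + z.
Reduced: z^3 + z.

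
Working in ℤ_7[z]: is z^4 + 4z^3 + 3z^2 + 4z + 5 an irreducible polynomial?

Write h(z) = z^4 + 4z^3 + 3z^2 + 4z + 5.
Check for roots in ℤ_7: h(0) = 5; h(1) = 3; h(2) = 3; h(3) = 2; h(4) = 0 → root; h(5) = 0 → root; h(6) = 1.
h(4) = 0, so (z − 4) divides h(z); h is reducible.

No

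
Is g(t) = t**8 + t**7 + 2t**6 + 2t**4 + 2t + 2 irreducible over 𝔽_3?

Check for roots in 𝔽_3: g(0) = 2; g(1) = 1; g(2) = 1.
No roots, so no linear factors.
Monic irreducibles of degree 2 over GF(3): t**2 + 1, t**2 + t + 2, t**2 + 2t + 2.
None of them divide g (all give nonzero remainder).
Degree-3 irreducible divisors: test the 8 monic irreducibles of degree 3 over GF(3).
None of them divide g (all give nonzero remainder).
Degree-4 irreducible divisors: test the 18 monic irreducibles of degree 4 over GF(3).
None of them divide g (all give nonzero remainder).
No irreducible factor of degree ≤ 4 exists, so g is irreducible over GF(3).

Yes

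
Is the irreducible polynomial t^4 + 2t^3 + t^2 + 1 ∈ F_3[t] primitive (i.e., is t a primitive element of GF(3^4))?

No

Write f(t) = t^4 + 2t^3 + t^2 + 1.
|GF(3^4)^×| = 3^4 − 1 = 80. Prime factorization: 80 = 2^4·5.
f is primitive ⇔ t has order 80 in GF(3)[t]/(f), i.e. t^(80/q) ≠ 1 for each prime q | 80.
t^(40) mod f = 1
t^(16) mod f = t^3 + t^2 + 2t.
Since t^(40) = 1, the order of t divides 40 < 80; not primitive.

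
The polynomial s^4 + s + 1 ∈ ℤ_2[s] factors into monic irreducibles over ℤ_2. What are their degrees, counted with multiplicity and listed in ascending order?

Write h(s) = s^4 + s + 1.
Roots in ℤ_2: h(0) = 1; h(1) = 1.
Complete factorization: h(s) = (s^4 + s + 1).
Factor degrees with multiplicity: 4 = 4.

4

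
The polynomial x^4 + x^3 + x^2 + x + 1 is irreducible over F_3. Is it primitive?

No

Write f(x) = x^4 + x^3 + x^2 + x + 1.
|GF(3^4)^×| = 3^4 − 1 = 80. Prime factorization: 80 = 2^4·5.
f is primitive ⇔ x has order 80 in GF(3)[x]/(f), i.e. x^(80/q) ≠ 1 for each prime q | 80.
x^(40) mod f = 1
x^(16) mod f = x.
Since x^(40) = 1, the order of x divides 40 < 80; not primitive.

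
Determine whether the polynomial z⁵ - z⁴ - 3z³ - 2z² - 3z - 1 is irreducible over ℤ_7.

Yes

Write h(z) = z⁵ - z⁴ - 3z³ - 2z² - 3z - 1.
Check for roots in ℤ_7: h(0) = 6; h(1) = 5; h(2) = 5; h(3) = 4; h(4) = 6; h(5) = 1; h(6) = 1.
No roots, so no linear factors.
Degree-2 irreducible divisors: test the 21 monic irreducibles of degree 2 over GF(7).
None of them divide h (all give nonzero remainder).
No irreducible factor of degree ≤ 2 exists, so h is irreducible over GF(7).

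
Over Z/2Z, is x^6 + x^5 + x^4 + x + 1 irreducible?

Yes

Write f(x) = x^6 + x^5 + x^4 + x + 1.
Check for roots in Z/2Z: f(0) = 1; f(1) = 1.
No roots, so no linear factors.
Monic irreducibles of degree 2 over GF(2): x^2 + x + 1.
None of them divide f (all give nonzero remainder).
Monic irreducibles of degree 3 over GF(2): x^3 + x + 1, x^3 + x^2 + 1.
None of them divide f (all give nonzero remainder).
No irreducible factor of degree ≤ 3 exists, so f is irreducible over GF(2).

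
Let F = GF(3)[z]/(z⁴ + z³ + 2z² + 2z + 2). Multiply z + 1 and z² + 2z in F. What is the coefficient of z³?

1

Multiply in GF(3)[z]: (z + 1)·(z² + 2z) = z³ + 2z.
Reduced: z³ + 2z.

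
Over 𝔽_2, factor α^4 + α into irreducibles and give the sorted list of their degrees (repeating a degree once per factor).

1, 1, 2

Write h(α) = α^4 + α.
Roots in 𝔽_2: h(0) = 0 → root; h(1) = 0 → root.
Linear factors from roots: (α), (α + 1).
Complete factorization: h(α) = (α)·(α + 1)·(α^2 + α + 1).
Factor degrees with multiplicity: 1 + 1 + 2 = 4.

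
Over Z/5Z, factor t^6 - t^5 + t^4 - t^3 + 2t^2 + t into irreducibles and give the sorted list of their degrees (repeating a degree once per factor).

1, 1, 1, 3

Write h(t) = t^6 - t^5 + t^4 - t^3 + 2t^2 + t.
Roots in Z/5Z: h(0) = 0 → root; h(1) = 3; h(2) = 0 → root; h(3) = 1; h(4) = 0 → root.
Linear factors from roots: (t), (t - 2), (t + 1).
Complete factorization: h(t) = (t)·(t + 1)·(t - 2)·(t^3 - 2t + 2).
Factor degrees with multiplicity: 1 + 1 + 1 + 3 = 6.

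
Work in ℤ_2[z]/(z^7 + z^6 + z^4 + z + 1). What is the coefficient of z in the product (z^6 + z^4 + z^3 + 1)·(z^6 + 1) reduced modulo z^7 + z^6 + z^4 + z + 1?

Multiply in ℤ_2[z]: (z^6 + z^4 + z^3 + 1)·(z^6 + 1) = z^12 + z^10 + z^9 + z^4 + z^3 + 1.
Reduce using z^7 ≡ z^6 + z^4 + z + 1 (mod z^7 + z^6 + z^4 + z + 1).
Reduced: z^5 + z^4 + z^3 + z^2.

0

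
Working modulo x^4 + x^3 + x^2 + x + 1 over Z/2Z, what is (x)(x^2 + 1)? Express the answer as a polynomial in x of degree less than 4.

Multiply in Z/2Z[x]: (x)·(x^2 + 1) = x^3 + x.
Reduced: x^3 + x.

x^3 + x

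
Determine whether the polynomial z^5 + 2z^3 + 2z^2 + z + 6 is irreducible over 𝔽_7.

Yes

Write f(z) = z^5 + 2z^3 + 2z^2 + z + 6.
Check for roots in 𝔽_7: f(0) = 6; f(1) = 5; f(2) = 1; f(3) = 2; f(4) = 4; f(5) = 6; f(6) = 4.
No roots, so no linear factors.
Degree-2 irreducible divisors: test the 21 monic irreducibles of degree 2 over GF(7).
None of them divide f (all give nonzero remainder).
No irreducible factor of degree ≤ 2 exists, so f is irreducible over GF(7).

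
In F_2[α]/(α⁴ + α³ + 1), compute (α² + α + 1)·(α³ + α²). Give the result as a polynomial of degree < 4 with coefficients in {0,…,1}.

Multiply in F_2[α]: (α² + α + 1)·(α³ + α²) = α⁵ + α².
Reduce using α⁴ ≡ α³ + 1 (mod α⁴ + α³ + 1).
Reduced: α³ + α² + α + 1.

α^3 + α^2 + α + 1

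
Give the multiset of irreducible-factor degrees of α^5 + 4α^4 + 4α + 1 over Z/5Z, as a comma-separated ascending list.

Write f(α) = α^5 + 4α^4 + 4α + 1.
Roots in Z/5Z: f(0) = 1; f(1) = 0 → root; f(2) = 0 → root; f(3) = 0 → root; f(4) = 0 → root.
Linear factors from roots: (α + 4), (α + 3), (α + 2), (α + 1).
Complete factorization: f(α) = (α + 1)·(α + 2)·(α + 3)·(α + 4)^2.
Factor degrees with multiplicity: 1 + 1 + 1 + 1 + 1 = 5.

1, 1, 1, 1, 1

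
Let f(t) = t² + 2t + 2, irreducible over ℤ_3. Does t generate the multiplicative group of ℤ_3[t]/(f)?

Yes

|GF(3^2)^×| = 3^2 − 1 = 8. Prime factorization: 8 = 2^3.
f is primitive ⇔ t has order 8 in GF(3)[t]/(f), i.e. t^(8/q) ≠ 1 for each prime q | 8.
t^(4) mod f = 2.
None equal 1, so t has full order 8; f is primitive.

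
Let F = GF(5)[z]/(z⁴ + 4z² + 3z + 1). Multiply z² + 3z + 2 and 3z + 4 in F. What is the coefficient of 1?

Multiply in GF(5)[z]: (z² + 3z + 2)·(3z + 4) = 3z³ + 3z² + 3z + 3.
Reduced: 3z³ + 3z² + 3z + 3.

3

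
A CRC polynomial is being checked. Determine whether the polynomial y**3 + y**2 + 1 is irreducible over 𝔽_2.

Yes

Write f(y) = y**3 + y**2 + 1.
Check for roots in 𝔽_2: f(0) = 1; f(1) = 1.
No roots. A degree-3 polynomial over a field with no linear factor is irreducible.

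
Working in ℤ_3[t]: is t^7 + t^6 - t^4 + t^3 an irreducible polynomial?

Write P(t) = t^7 + t^6 - t^4 + t^3.
Check for roots in ℤ_3: P(0) = 0 → root; P(1) = 2; P(2) = 1.
P(0) = 0, so (t) divides P(t); P is reducible.

No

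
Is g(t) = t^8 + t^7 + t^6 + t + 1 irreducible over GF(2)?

Check for roots in GF(2): g(0) = 1; g(1) = 1.
No roots, so no linear factors.
Monic irreducibles of degree 2 over GF(2): t^2 + t + 1.
None of them divide g (all give nonzero remainder).
Monic irreducibles of degree 3 over GF(2): t^3 + t + 1, t^3 + t^2 + 1.
None of them divide g (all give nonzero remainder).
Monic irreducibles of degree 4 over GF(2): t^4 + t + 1, t^4 + t^3 + 1, t^4 + t^3 + t^2 + t + 1.
None of them divide g (all give nonzero remainder).
No irreducible factor of degree ≤ 4 exists, so g is irreducible over GF(2).

Yes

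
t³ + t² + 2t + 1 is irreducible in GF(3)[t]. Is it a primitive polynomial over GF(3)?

Yes

Write f(t) = t³ + t² + 2t + 1.
|GF(3^3)^×| = 3^3 − 1 = 26. Prime factorization: 26 = 2·13.
f is primitive ⇔ t has order 26 in GF(3)[t]/(f), i.e. t^(26/q) ≠ 1 for each prime q | 26.
t^(13) mod f = 2.
t^(2) mod f = t².
None equal 1, so t has full order 26; f is primitive.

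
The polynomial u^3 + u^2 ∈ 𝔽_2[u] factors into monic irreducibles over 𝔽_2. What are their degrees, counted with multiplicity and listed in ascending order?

1, 1, 1

Write h(u) = u^3 + u^2.
Roots in 𝔽_2: h(0) = 0 → root; h(1) = 0 → root.
Linear factors from roots: (u), (u + 1).
Complete factorization: h(u) = (u + 1)·(u)^2.
Factor degrees with multiplicity: 1 + 1 + 1 = 3.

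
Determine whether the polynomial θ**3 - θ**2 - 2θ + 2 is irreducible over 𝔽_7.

Write h(θ) = θ**3 - θ**2 - 2θ + 2.
Check for roots in 𝔽_7: h(0) = 2; h(1) = 0 → root; h(2) = 2; h(3) = 0 → root; h(4) = 0 → root; h(5) = 1; h(6) = 2.
h(1) = 0, so (θ − 1) divides h(θ); h is reducible.

No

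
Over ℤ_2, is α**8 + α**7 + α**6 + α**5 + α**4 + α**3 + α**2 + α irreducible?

No

Write h(α) = α**8 + α**7 + α**6 + α**5 + α**4 + α**3 + α**2 + α.
Check for roots in ℤ_2: h(0) = 0 → root; h(1) = 0 → root.
h(0) = 0, so (α) divides h(α); h is reducible.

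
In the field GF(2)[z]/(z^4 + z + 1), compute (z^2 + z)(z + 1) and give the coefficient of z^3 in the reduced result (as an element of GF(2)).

1

Multiply in GF(2)[z]: (z^2 + z)·(z + 1) = z^3 + z.
Reduced: z^3 + z.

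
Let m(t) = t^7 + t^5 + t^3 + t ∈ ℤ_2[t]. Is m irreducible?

No

Check for roots in ℤ_2: m(0) = 0 → root; m(1) = 0 → root.
m(0) = 0, so (t) divides m(t); m is reducible.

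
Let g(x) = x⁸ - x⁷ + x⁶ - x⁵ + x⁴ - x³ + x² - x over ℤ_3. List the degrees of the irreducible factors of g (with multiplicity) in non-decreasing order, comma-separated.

1, 1, 2, 2, 2

Roots in ℤ_3: g(0) = 0 → root; g(1) = 0 → root; g(2) = 2.
Linear factors from roots: (x), (x - 1).
Complete factorization: g(x) = (x)·(x - 1)·(x² + 1)·(x² + x - 1)·(x² - x - 1).
Factor degrees with multiplicity: 1 + 1 + 2 + 2 + 2 = 8.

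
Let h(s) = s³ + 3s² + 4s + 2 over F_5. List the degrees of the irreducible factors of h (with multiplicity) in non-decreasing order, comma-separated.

1, 1, 1

Roots in F_5: h(0) = 2; h(1) = 0 → root; h(2) = 0 → root; h(3) = 3; h(4) = 0 → root.
Linear factors from roots: (s + 4), (s + 3), (s + 1).
Complete factorization: h(s) = (s + 1)·(s + 3)·(s + 4).
Factor degrees with multiplicity: 1 + 1 + 1 = 3.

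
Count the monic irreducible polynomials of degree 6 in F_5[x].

2580

x^(5^6) − x is the product of all monic irreducibles of degree dividing 6; Möbius inversion gives N = (1/6) Σ μ(6/d)·5^d.
Divisors of 6: 1, 2, 3, 6; μ(6/d) for each: 1, -1, -1, 1.
Σ = 5^1 − 5^2 − 5^3 + 5^6 = 15480.
N = 15480/6 = 2580.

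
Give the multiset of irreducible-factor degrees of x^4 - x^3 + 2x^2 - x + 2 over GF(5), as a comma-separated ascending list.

4

Write h(x) = x^4 - x^3 + 2x^2 - x + 2.
Roots in GF(5): h(0) = 2; h(1) = 3; h(2) = 1; h(3) = 1; h(4) = 2.
Complete factorization: h(x) = (x^4 - x^3 + 2x^2 - x + 2).
Factor degrees with multiplicity: 4 = 4.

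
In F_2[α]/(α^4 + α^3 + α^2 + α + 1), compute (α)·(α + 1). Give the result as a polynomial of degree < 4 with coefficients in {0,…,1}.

Multiply in F_2[α]: (α)·(α + 1) = α^2 + α.
Reduced: α^2 + α.

α^2 + α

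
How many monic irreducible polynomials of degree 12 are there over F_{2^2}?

By the necklace-counting formula, N_4(12) = (1/12) Σ_{d|12} μ(12/d)·4^d.
Divisors of 12: 1, 2, 3, 4, 6, 12; μ(12/d) for each: 0, 1, 0, -1, -1, 1.
Σ = 4^2 − 4^4 − 4^6 + 4^12 = 16772880.
N = 16772880/12 = 1397740.

1397740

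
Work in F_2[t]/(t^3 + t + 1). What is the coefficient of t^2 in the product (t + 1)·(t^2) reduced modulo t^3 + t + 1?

1

Multiply in F_2[t]: (t + 1)·(t^2) = t^3 + t^2.
Reduce using t^3 ≡ t + 1 (mod t^3 + t + 1).
Reduced: t^2 + t + 1.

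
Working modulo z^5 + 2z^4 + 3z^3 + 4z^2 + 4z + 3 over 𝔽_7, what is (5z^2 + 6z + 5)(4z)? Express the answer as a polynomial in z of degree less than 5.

Multiply in 𝔽_7[z]: (5z^2 + 6z + 5)·(4z) = 6z^3 + 3z^2 + 6z.
Reduced: 6z^3 + 3z^2 + 6z.

6z^3 + 3z^2 + 6z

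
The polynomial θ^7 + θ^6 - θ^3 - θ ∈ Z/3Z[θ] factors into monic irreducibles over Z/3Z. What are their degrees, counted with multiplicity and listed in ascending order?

1, 1, 1, 1, 1, 2

Write h(θ) = θ^7 + θ^6 - θ^3 - θ.
Roots in Z/3Z: h(0) = 0 → root; h(1) = 0 → root; h(2) = 2.
Linear factors from roots: (θ), (θ - 1).
Complete factorization: h(θ) = (θ)·(θ - 1)^4·(θ^2 - θ - 1).
Factor degrees with multiplicity: 1 + 1 + 1 + 1 + 1 + 2 = 7.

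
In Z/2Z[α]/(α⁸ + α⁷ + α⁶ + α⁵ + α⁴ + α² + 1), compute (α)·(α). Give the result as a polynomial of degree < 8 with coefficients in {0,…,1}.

Multiply in Z/2Z[α]: (α)·(α) = α².
Reduced: α².

α^2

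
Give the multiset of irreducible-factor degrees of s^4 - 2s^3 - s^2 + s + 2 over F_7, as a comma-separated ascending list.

1, 1, 2

Write h(s) = s^4 - 2s^3 - s^2 + s + 2.
Linear factors from roots: (s - 2), (s + 2).
Complete factorization: h(s) = (s + 2)·(s - 2)·(s^2 - 2s + 3).
Factor degrees with multiplicity: 1 + 1 + 2 = 4.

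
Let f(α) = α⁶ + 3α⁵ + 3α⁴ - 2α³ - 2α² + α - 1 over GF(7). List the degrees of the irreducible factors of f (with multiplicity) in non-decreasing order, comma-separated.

Linear factors from roots: (α - 3), (α + 2).
Complete factorization: f(α) = (α - 3)·(α + 2)^2·(α³ + 2α² + 2α + 3).
Factor degrees with multiplicity: 1 + 1 + 1 + 3 = 6.

1, 1, 1, 3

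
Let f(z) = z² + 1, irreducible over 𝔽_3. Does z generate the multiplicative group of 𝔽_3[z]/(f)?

|GF(3^2)^×| = 3^2 − 1 = 8. Prime factorization: 8 = 2^3.
f is primitive ⇔ z has order 8 in GF(3)[z]/(f), i.e. z^(8/q) ≠ 1 for each prime q | 8.
z^(4) mod f = 1
Since z^(4) = 1, the order of z divides 4 < 8; not primitive.

No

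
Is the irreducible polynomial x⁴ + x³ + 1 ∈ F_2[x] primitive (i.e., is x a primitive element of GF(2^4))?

Write f(x) = x⁴ + x³ + 1.
|GF(2^4)^×| = 2^4 − 1 = 15. Prime factorization: 15 = 3·5.
f is primitive ⇔ x has order 15 in GF(2)[x]/(f), i.e. x^(15/q) ≠ 1 for each prime q | 15.
x^(5) mod f = x³ + x + 1.
x^(3) mod f = x³.
None equal 1, so x has full order 15; f is primitive.

Yes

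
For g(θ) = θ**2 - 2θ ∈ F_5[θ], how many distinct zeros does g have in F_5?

2

Evaluate at each of the 5 elements of F_5:
g(0) = 0 → root; g(1) = 4; g(2) = 0 → root; g(3) = 3; g(4) = 3.
Roots: {0, 2}.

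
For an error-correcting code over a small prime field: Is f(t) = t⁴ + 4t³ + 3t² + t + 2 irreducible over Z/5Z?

Yes

Check for roots in Z/5Z: f(0) = 2; f(1) = 1; f(2) = 4; f(3) = 1; f(4) = 1.
No roots, so no linear factors.
Degree-2 irreducible divisors: test the 10 monic irreducibles of degree 2 over GF(5).
None of them divide f (all give nonzero remainder).
No irreducible factor of degree ≤ 2 exists, so f is irreducible over GF(5).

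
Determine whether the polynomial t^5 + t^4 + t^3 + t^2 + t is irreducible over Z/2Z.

Write m(t) = t^5 + t^4 + t^3 + t^2 + t.
Check for roots in Z/2Z: m(0) = 0 → root; m(1) = 1.
m(0) = 0, so (t) divides m(t); m is reducible.

No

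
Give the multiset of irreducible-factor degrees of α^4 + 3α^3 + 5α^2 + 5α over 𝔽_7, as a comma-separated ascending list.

1, 1, 1, 1

Write g(α) = α^4 + 3α^3 + 5α^2 + 5α.
Linear factors from roots: (α), (α + 6), (α + 5).
Complete factorization: g(α) = (α)·(α + 5)·(α + 6)^2.
Factor degrees with multiplicity: 1 + 1 + 1 + 1 = 4.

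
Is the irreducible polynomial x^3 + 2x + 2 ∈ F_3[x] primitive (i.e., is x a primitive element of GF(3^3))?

Write f(x) = x^3 + 2x + 2.
|GF(3^3)^×| = 3^3 − 1 = 26. Prime factorization: 26 = 2·13.
f is primitive ⇔ x has order 26 in GF(3)[x]/(f), i.e. x^(26/q) ≠ 1 for each prime q | 26.
x^(13) mod f = 1
x^(2) mod f = x^2.
Since x^(13) = 1, the order of x divides 13 < 26; not primitive.

No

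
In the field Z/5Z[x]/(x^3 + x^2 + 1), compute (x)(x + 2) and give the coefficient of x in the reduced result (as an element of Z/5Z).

2

Multiply in Z/5Z[x]: (x)·(x + 2) = x^2 + 2x.
Reduced: x^2 + 2x.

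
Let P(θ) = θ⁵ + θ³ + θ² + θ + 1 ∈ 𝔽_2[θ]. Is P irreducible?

Yes

Check for roots in 𝔽_2: P(0) = 1; P(1) = 1.
No roots, so no linear factors.
Monic irreducibles of degree 2 over GF(2): θ² + θ + 1.
None of them divide P (all give nonzero remainder).
No irreducible factor of degree ≤ 2 exists, so P is irreducible over GF(2).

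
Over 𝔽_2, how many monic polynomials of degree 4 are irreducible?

3

x^(2^4) − x is the product of all monic irreducibles of degree dividing 4; Möbius inversion gives N = (1/4) Σ μ(4/d)·2^d.
Divisors of 4: 1, 2, 4; μ(4/d) for each: 0, -1, 1.
Σ = − 2^2 + 2^4 = 12.
N = 12/4 = 3.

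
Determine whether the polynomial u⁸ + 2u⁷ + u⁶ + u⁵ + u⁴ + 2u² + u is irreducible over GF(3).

Write m(u) = u⁸ + 2u⁷ + u⁶ + u⁵ + u⁴ + 2u² + u.
Check for roots in GF(3): m(0) = 0 → root; m(1) = 0 → root; m(2) = 1.
m(0) = 0, so (u) divides m(u); m is reducible.

No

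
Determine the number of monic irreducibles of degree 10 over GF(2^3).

Gauss's count: N_{8}(10) = (1/10) Σ_{d|10} μ(10/d)·8^d.
Divisors of 10: 1, 2, 5, 10; μ(10/d) for each: 1, -1, -1, 1.
Σ = 8^1 − 8^2 − 8^5 + 8^10 = 1073709000.
N = 1073709000/10 = 107370900.

107370900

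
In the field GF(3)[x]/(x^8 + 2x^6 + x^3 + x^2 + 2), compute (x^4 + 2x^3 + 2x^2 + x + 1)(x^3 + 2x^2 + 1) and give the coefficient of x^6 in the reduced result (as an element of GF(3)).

Multiply in GF(3)[x]: (x^4 + 2x^3 + 2x^2 + x + 1)·(x^3 + 2x^2 + 1) = x^7 + x^6 + 2x^3 + x^2 + x + 1.
Reduced: x^7 + x^6 + 2x^3 + x^2 + x + 1.

1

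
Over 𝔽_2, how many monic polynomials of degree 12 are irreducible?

x^(2^12) − x is the product of all monic irreducibles of degree dividing 12; Möbius inversion gives N = (1/12) Σ μ(12/d)·2^d.
Divisors of 12: 1, 2, 3, 4, 6, 12; μ(12/d) for each: 0, 1, 0, -1, -1, 1.
Σ = 2^2 − 2^4 − 2^6 + 2^12 = 4020.
N = 4020/12 = 335.

335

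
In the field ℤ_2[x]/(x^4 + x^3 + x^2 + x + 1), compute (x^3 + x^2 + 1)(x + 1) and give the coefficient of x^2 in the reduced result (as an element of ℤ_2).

Multiply in ℤ_2[x]: (x^3 + x^2 + 1)·(x + 1) = x^4 + x^2 + x + 1.
Reduce using x^4 ≡ x^3 + x^2 + x + 1 (mod x^4 + x^3 + x^2 + x + 1).
Reduced: x^3.

0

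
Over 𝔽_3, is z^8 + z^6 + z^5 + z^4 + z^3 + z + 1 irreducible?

Yes

Write P(z) = z^8 + z^6 + z^5 + z^4 + z^3 + z + 1.
Check for roots in 𝔽_3: P(0) = 1; P(1) = 1; P(2) = 1.
No roots, so no linear factors.
Monic irreducibles of degree 2 over GF(3): z^2 + 1, z^2 + z + 2, z^2 + 2z + 2.
None of them divide P (all give nonzero remainder).
Degree-3 irreducible divisors: test the 8 monic irreducibles of degree 3 over GF(3).
None of them divide P (all give nonzero remainder).
Degree-4 irreducible divisors: test the 18 monic irreducibles of degree 4 over GF(3).
None of them divide P (all give nonzero remainder).
No irreducible factor of degree ≤ 4 exists, so P is irreducible over GF(3).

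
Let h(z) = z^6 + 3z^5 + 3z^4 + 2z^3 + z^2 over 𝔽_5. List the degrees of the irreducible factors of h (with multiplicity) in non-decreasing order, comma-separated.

1, 1, 1, 1, 2

Roots in 𝔽_5: h(0) = 0 → root; h(1) = 0 → root; h(2) = 3; h(3) = 4; h(4) = 0 → root.
Linear factors from roots: (z), (z + 4), (z + 1).
Complete factorization: h(z) = (z + 1)·(z + 4)·(z)^2·(z^2 + 3z + 4).
Factor degrees with multiplicity: 1 + 1 + 1 + 1 + 2 = 6.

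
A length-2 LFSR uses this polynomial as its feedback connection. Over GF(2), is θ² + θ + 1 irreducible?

Write h(θ) = θ² + θ + 1.
Check for roots in GF(2): h(0) = 1; h(1) = 1.
No roots. A degree-2 polynomial over a field with no linear factor is irreducible.

Yes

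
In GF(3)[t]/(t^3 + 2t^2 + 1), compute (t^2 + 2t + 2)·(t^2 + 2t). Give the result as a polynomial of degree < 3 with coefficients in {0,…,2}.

2t^2 + 1

Multiply in GF(3)[t]: (t^2 + 2t + 2)·(t^2 + 2t) = t^4 + t^3 + t.
Reduce using t^3 ≡ t^2 + 2 (mod t^3 + 2t^2 + 1).
Reduced: 2t^2 + 1.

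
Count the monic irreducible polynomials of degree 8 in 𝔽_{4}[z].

By the necklace-counting formula, N_4(8) = (1/8) Σ_{d|8} μ(8/d)·4^d.
Divisors of 8: 1, 2, 4, 8; μ(8/d) for each: 0, 0, -1, 1.
Σ = − 4^4 + 4^8 = 65280.
N = 65280/8 = 8160.

8160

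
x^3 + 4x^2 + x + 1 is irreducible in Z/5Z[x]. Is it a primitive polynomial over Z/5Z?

Write f(x) = x^3 + 4x^2 + x + 1.
|GF(5^3)^×| = 5^3 − 1 = 124. Prime factorization: 124 = 2^2·31.
f is primitive ⇔ x has order 124 in GF(5)[x]/(f), i.e. x^(124/q) ≠ 1 for each prime q | 124.
x^(62) mod f = 1
x^(4) mod f = 3x + 4.
Since x^(62) = 1, the order of x divides 62 < 124; not primitive.

No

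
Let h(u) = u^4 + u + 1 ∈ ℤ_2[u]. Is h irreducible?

Check for roots in ℤ_2: h(0) = 1; h(1) = 1.
No roots, so no linear factors.
Monic irreducibles of degree 2 over GF(2): u^2 + u + 1.
None of them divide h (all give nonzero remainder).
No irreducible factor of degree ≤ 2 exists, so h is irreducible over GF(2).

Yes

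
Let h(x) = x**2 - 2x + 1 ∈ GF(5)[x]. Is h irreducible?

Check for roots in GF(5): h(0) = 1; h(1) = 0 → root; h(2) = 1; h(3) = 4; h(4) = 4.
h(1) = 0, so (x − 1) divides h(x); h is reducible.

No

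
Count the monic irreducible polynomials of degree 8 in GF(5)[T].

x^(5^8) − x is the product of all monic irreducibles of degree dividing 8; Möbius inversion gives N = (1/8) Σ μ(8/d)·5^d.
Divisors of 8: 1, 2, 4, 8; μ(8/d) for each: 0, 0, -1, 1.
Σ = − 5^4 + 5^8 = 390000.
N = 390000/8 = 48750.

48750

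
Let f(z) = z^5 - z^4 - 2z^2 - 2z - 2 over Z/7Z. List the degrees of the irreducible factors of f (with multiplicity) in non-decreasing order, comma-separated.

5

Complete factorization: f(z) = (z^5 - z^4 - 2z^2 - 2z - 2).
Factor degrees with multiplicity: 5 = 5.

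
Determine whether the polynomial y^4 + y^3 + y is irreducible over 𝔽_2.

No

Write f(y) = y^4 + y^3 + y.
Check for roots in 𝔽_2: f(0) = 0 → root; f(1) = 1.
f(0) = 0, so (y) divides f(y); f is reducible.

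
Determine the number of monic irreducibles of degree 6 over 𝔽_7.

19544

x^(7^6) − x is the product of all monic irreducibles of degree dividing 6; Möbius inversion gives N = (1/6) Σ μ(6/d)·7^d.
Divisors of 6: 1, 2, 3, 6; μ(6/d) for each: 1, -1, -1, 1.
Σ = 7^1 − 7^2 − 7^3 + 7^6 = 117264.
N = 117264/6 = 19544.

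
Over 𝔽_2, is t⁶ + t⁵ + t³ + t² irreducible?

No

Write f(t) = t⁶ + t⁵ + t³ + t².
Check for roots in 𝔽_2: f(0) = 0 → root; f(1) = 0 → root.
f(0) = 0, so (t) divides f(t); f is reducible.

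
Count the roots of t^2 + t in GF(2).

Write P(t) = t^2 + t.
Evaluate at each of the 2 elements of GF(2):
P(0) = 0 → root; P(1) = 0 → root.
Roots: {0, 1}.

2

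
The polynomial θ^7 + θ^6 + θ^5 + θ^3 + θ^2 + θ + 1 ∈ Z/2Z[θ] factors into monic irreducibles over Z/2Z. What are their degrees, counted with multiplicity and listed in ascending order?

Write f(θ) = θ^7 + θ^6 + θ^5 + θ^3 + θ^2 + θ + 1.
Roots in Z/2Z: f(0) = 1; f(1) = 1.
Complete factorization: f(θ) = (θ^7 + θ^6 + θ^5 + θ^3 + θ^2 + θ + 1).
Factor degrees with multiplicity: 7 = 7.

7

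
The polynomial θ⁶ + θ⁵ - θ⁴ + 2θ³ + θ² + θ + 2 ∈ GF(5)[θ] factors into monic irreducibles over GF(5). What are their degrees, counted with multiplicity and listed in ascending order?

Write g(θ) = θ⁶ + θ⁵ - θ⁴ + 2θ³ + θ² + θ + 2.
Roots in GF(5): g(0) = 2; g(1) = 2; g(2) = 4; g(3) = 4; g(4) = 4.
Complete factorization: g(θ) = (θ⁶ + θ⁵ - θ⁴ + 2θ³ + θ² + θ + 2).
Factor degrees with multiplicity: 6 = 6.

6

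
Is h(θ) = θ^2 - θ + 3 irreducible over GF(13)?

Yes

Check each element of GF(13) for a root: h(0)=3, h(1)=3, h(2)=5, h(3)=9, h(4)=2, h(5)=10, h(6)=7, h(7)=6, h(8)=7, h(9)=10, h(10)=2, h(11)=9, h(12)=5.
No roots. A degree-2 polynomial over a field with no linear factor is irreducible.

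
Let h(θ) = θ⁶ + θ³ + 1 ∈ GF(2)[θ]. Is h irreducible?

Yes

Check for roots in GF(2): h(0) = 1; h(1) = 1.
No roots, so no linear factors.
Monic irreducibles of degree 2 over GF(2): θ² + θ + 1.
None of them divide h (all give nonzero remainder).
Monic irreducibles of degree 3 over GF(2): θ³ + θ + 1, θ³ + θ² + 1.
None of them divide h (all give nonzero remainder).
No irreducible factor of degree ≤ 3 exists, so h is irreducible over GF(2).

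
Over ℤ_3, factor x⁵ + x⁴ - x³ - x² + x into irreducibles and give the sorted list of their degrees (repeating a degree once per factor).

Write h(x) = x⁵ + x⁴ - x³ - x² + x.
Roots in ℤ_3: h(0) = 0 → root; h(1) = 1; h(2) = 2.
Linear factors from roots: (x).
Complete factorization: h(x) = (x)·(x² - x - 1)^2.
Factor degrees with multiplicity: 1 + 2 + 2 = 5.

1, 2, 2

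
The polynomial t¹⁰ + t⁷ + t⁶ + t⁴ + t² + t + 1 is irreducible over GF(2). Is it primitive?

Yes

Write f(t) = t¹⁰ + t⁷ + t⁶ + t⁴ + t² + t + 1.
|GF(2^10)^×| = 2^10 − 1 = 1023. Prime factorization: 1023 = 3·11·31.
f is primitive ⇔ t has order 1023 in GF(2)[t]/(f), i.e. t^(1023/q) ≠ 1 for each prime q | 1023.
t^(341) mod f = t⁹ + t⁷ + t⁶ + t⁴ + t².
t^(93) mod f = t³ + t² + t.
t^(33) mod f = t⁸ + t⁷ + t³ + t² + t.
None equal 1, so t has full order 1023; f is primitive.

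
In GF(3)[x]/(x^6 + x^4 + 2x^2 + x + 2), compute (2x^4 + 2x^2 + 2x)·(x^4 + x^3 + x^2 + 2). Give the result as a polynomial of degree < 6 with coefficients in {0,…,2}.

Multiply in GF(3)[x]: (2x^4 + 2x^2 + 2x)·(x^4 + x^3 + x^2 + 2) = 2x^8 + 2x^7 + x^6 + x^5 + 2x^4 + 2x^3 + x^2 + x.
Reduce using x^6 ≡ 2x^4 + x^2 + 2x + 1 (mod x^6 + x^4 + 2x^2 + x + 2).
Reduced: 2x^5 + 2x^4 + 2x^3 + x + 2.

2x^5 + 2x^4 + 2x^3 + x + 2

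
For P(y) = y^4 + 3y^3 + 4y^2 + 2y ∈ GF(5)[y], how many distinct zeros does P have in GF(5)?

4

Evaluate at each of the 5 elements of GF(5):
P(0) = 0 → root; P(1) = 0 → root; P(2) = 0 → root; P(3) = 4; P(4) = 0 → root.
Roots: {0, 1, 2, 4}.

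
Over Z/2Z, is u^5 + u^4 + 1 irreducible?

No

Write P(u) = u^5 + u^4 + 1.
Check for roots in Z/2Z: P(0) = 1; P(1) = 1.
No roots, so no linear factors.
Monic irreducibles of degree 2 over GF(2): u^2 + u + 1.
u^2 + u + 1 divides P: P(u) = (u^2 + u + 1)·(u^3 + u + 1).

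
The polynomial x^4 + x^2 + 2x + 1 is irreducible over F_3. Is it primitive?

No

Write f(x) = x^4 + x^2 + 2x + 1.
|GF(3^4)^×| = 3^4 − 1 = 80. Prime factorization: 80 = 2^4·5.
f is primitive ⇔ x has order 80 in GF(3)[x]/(f), i.e. x^(80/q) ≠ 1 for each prime q | 80.
x^(40) mod f = 1
x^(16) mod f = 2x^3 + 2.
Since x^(40) = 1, the order of x divides 40 < 80; not primitive.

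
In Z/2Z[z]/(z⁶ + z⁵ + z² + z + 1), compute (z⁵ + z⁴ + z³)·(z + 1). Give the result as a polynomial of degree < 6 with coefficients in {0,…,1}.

Multiply in Z/2Z[z]: (z⁵ + z⁴ + z³)·(z + 1) = z⁶ + z³.
Reduce using z⁶ ≡ z⁵ + z² + z + 1 (mod z⁶ + z⁵ + z² + z + 1).
Reduced: z⁵ + z³ + z² + z + 1.

z^5 + z^3 + z^2 + z + 1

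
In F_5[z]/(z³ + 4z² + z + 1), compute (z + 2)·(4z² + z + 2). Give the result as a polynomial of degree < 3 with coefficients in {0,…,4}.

3z^2

Multiply in F_5[z]: (z + 2)·(4z² + z + 2) = 4z³ + 4z² + 4z + 4.
Reduce using z³ ≡ z² + 4z + 4 (mod z³ + 4z² + z + 1).
Reduced: 3z².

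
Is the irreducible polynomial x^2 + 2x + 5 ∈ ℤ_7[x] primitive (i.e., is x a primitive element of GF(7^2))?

Write f(x) = x^2 + 2x + 5.
|GF(7^2)^×| = 7^2 − 1 = 48. Prime factorization: 48 = 2^4·3.
f is primitive ⇔ x has order 48 in GF(7)[x]/(f), i.e. x^(48/q) ≠ 1 for each prime q | 48.
x^(24) mod f = 6.
x^(16) mod f = 4.
None equal 1, so x has full order 48; f is primitive.

Yes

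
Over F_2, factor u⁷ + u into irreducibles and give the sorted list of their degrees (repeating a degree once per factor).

1, 1, 1, 2, 2

Write g(u) = u⁷ + u.
Roots in F_2: g(0) = 0 → root; g(1) = 0 → root.
Linear factors from roots: (u), (u + 1).
Complete factorization: g(u) = (u)·(u + 1)^2·(u² + u + 1)^2.
Factor degrees with multiplicity: 1 + 1 + 1 + 2 + 2 = 7.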